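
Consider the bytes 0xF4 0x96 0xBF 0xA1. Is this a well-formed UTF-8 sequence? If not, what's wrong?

Leading byte 0xF4 = 11110100 → 4-byte form.
Payload = 0x116FE1, which exceeds U+10FFFF, the maximum Unicode code point. (Leading bytes F5–FF, or F4 followed by ≥ 0x90, are invalid.)

invalid (encodes a value above U+10FFFF)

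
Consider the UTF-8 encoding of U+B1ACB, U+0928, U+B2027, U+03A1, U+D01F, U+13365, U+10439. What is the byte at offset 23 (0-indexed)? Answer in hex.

0xB9

U+B1ACB → 4-byte form F2 B1 AB 8B at offsets 0–3.
U+0928 → 3-byte form E0 A4 A8 at offsets 4–6.
U+B2027 → 4-byte form F2 B2 80 A7 at offsets 7–10.
U+03A1 → 2-byte form CE A1 at offsets 11–12.
U+D01F → 3-byte form ED 80 9F at offsets 13–15.
U+13365 → 4-byte form F0 93 8D A5 at offsets 16–19.
U+10439 → 4-byte form F0 90 90 B9 at offsets 20–23.
Offset 23 falls in char 7's range; it's byte 4 of F0 90 90 B9 = 0xB9.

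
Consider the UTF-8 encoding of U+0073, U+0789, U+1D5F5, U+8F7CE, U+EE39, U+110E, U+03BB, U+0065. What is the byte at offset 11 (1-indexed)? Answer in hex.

0x8E

1-indexed offset 11 is 0-indexed offset 10.
U+0073 → 1-byte form 73 at offsets 0–0.
U+0789 → 2-byte form DE 89 at offsets 1–2.
U+1D5F5 → 4-byte form F0 9D 97 B5 at offsets 3–6.
U+8F7CE → 4-byte form F2 8F 9F 8E at offsets 7–10.
Offset 10 falls in char 4's range; it's byte 4 of F2 8F 9F 8E = 0x8E.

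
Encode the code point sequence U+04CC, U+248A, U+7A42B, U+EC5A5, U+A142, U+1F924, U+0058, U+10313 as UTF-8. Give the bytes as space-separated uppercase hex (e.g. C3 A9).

D3 8C E2 92 8A F1 BA 90 AB F3 AC 96 A5 EA 85 82 F0 9F A4 A4 58 F0 90 8C 93

U+04CC: 2-byte form → D3 8C.
U+248A: 3-byte form → E2 92 8A.
U+7A42B: 4-byte form → F1 BA 90 AB.
U+EC5A5: 4-byte form → F3 AC 96 A5.
U+A142: 3-byte form → EA 85 82.
U+1F924: 4-byte form → F0 9F A4 A4.
U+0058: 1-byte form → 58.
U+10313: 4-byte form → F0 90 8C 93.
Concatenated (25 bytes): D3 8C E2 92 8A F1 BA 90 AB F3 AC 96 A5 EA 85 82 F0 9F A4 A4 58 F0 90 8C 93.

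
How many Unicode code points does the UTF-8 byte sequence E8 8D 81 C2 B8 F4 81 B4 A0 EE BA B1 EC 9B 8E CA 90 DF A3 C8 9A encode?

8

Byte at offset 0: 0xE8 = 11101000 → 3-byte char (#1). Advance 3.
Byte at offset 3: 0xC2 = 11000010 → 2-byte char (#2). Advance 2.
Byte at offset 5: 0xF4 = 11110100 → 4-byte char (#3). Advance 4.
Byte at offset 9: 0xEE = 11101110 → 3-byte char (#4). Advance 3.
Byte at offset 12: 0xEC = 11101100 → 3-byte char (#5). Advance 3.
Byte at offset 15: 0xCA = 11001010 → 2-byte char (#6). Advance 2.
Byte at offset 17: 0xDF = 11011111 → 2-byte char (#7). Advance 2.
Byte at offset 19: 0xC8 = 11001000 → 2-byte char (#8). Advance 2.
Reached end at offset 21 after 8 code points.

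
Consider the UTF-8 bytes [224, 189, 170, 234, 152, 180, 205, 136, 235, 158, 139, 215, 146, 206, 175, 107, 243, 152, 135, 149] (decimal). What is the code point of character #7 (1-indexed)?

Offset 0: leading byte 0xE0 = 11100000 → 3-byte char #1 = E0 BD AA.
Offset 3: leading byte 0xEA = 11101010 → 3-byte char #2 = EA 98 B4.
Offset 6: leading byte 0xCD = 11001101 → 2-byte char #3 = CD 88.
Offset 8: leading byte 0xEB = 11101011 → 3-byte char #4 = EB 9E 8B.
Offset 11: leading byte 0xD7 = 11010111 → 2-byte char #5 = D7 92.
Offset 13: leading byte 0xCE = 11001110 → 2-byte char #6 = CE AF.
Offset 15: leading byte 0x6B = 01101011 → 1-byte char #7 = 6B.
Leading byte 0x6B = 01101011 matches 0xxxxxxx → 1-byte sequence.
Byte 1: 0x6B = 01101011, payload 1101011 (7 bits).
Concatenate: 1101011 = 0x6B (7 bits → U+006B).

U+006B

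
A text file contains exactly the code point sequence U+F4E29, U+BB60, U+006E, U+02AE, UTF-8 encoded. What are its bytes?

F3 B4 B8 A9 EB AD A0 6E CA AE

U+F4E29: 4-byte form → F3 B4 B8 A9.
U+BB60: 3-byte form → EB AD A0.
U+006E: 1-byte form → 6E.
U+02AE: 2-byte form → CA AE.
Concatenated (10 bytes): F3 B4 B8 A9 EB AD A0 6E CA AE.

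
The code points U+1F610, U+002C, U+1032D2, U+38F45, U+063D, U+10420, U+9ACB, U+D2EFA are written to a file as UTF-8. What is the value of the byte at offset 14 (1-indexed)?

1-indexed offset 14 is 0-indexed offset 13.
U+1F610 → 4-byte form F0 9F 98 90 at offsets 0–3.
U+002C → 1-byte form 2C at offsets 4–4.
U+1032D2 → 4-byte form F4 83 8B 92 at offsets 5–8.
U+38F45 → 4-byte form F0 B8 BD 85 at offsets 9–12.
U+063D → 2-byte form D8 BD at offsets 13–14.
Offset 13 falls in char 5's range; it's byte 1 of D8 BD = 0xD8.

0xD8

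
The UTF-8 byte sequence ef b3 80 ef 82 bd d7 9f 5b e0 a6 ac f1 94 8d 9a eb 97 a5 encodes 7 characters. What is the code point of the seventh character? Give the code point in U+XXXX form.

U+B5E5

Offset 0: leading byte 0xEF = 11101111 → 3-byte char #1 = EF B3 80.
Offset 3: leading byte 0xEF = 11101111 → 3-byte char #2 = EF 82 BD.
Offset 6: leading byte 0xD7 = 11010111 → 2-byte char #3 = D7 9F.
Offset 8: leading byte 0x5B = 01011011 → 1-byte char #4 = 5B.
Offset 9: leading byte 0xE0 = 11100000 → 3-byte char #5 = E0 A6 AC.
Offset 12: leading byte 0xF1 = 11110001 → 4-byte char #6 = F1 94 8D 9A.
Offset 16: leading byte 0xEB = 11101011 → 3-byte char #7 = EB 97 A5.
Leading byte 0xEB = 11101011 matches 1110xxxx → 3-byte sequence.
Byte 1: 0xEB = 11101011, payload 1011 (4 bits).
Byte 2: 0x97 = 10010111 (10xxxxxx ✓), payload 010111.
Byte 3: 0xA5 = 10100101 (10xxxxxx ✓), payload 100101.
Concatenate: 1011010111100101 = 0xB5E5 (16 bits → U+B5E5).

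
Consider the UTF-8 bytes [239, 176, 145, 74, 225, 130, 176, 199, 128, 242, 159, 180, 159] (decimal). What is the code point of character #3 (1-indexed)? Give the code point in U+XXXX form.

U+10B0

Offset 0: leading byte 0xEF = 11101111 → 3-byte char #1 = EF B0 91.
Offset 3: leading byte 0x4A = 01001010 → 1-byte char #2 = 4A.
Offset 4: leading byte 0xE1 = 11100001 → 3-byte char #3 = E1 82 B0.
Leading byte 0xE1 = 11100001 matches 1110xxxx → 3-byte sequence.
Byte 1: 0xE1 = 11100001, payload 0001 (4 bits).
Byte 2: 0x82 = 10000010 (10xxxxxx ✓), payload 000010.
Byte 3: 0xB0 = 10110000 (10xxxxxx ✓), payload 110000.
Concatenate: 0001000010110000 = 0x10B0 (16 bits → U+10B0).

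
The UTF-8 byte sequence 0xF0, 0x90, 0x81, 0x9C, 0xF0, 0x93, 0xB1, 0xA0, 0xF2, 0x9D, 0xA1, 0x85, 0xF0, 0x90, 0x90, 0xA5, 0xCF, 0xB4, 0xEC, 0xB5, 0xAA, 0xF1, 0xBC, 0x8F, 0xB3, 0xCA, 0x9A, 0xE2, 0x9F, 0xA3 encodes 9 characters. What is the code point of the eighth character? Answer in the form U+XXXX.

Offset 0: leading byte 0xF0 = 11110000 → 4-byte char #1 = F0 90 81 9C.
Offset 4: leading byte 0xF0 = 11110000 → 4-byte char #2 = F0 93 B1 A0.
Offset 8: leading byte 0xF2 = 11110010 → 4-byte char #3 = F2 9D A1 85.
Offset 12: leading byte 0xF0 = 11110000 → 4-byte char #4 = F0 90 90 A5.
Offset 16: leading byte 0xCF = 11001111 → 2-byte char #5 = CF B4.
Offset 18: leading byte 0xEC = 11101100 → 3-byte char #6 = EC B5 AA.
Offset 21: leading byte 0xF1 = 11110001 → 4-byte char #7 = F1 BC 8F B3.
Offset 25: leading byte 0xCA = 11001010 → 2-byte char #8 = CA 9A.
Leading byte 0xCA = 11001010 matches 110xxxxx → 2-byte sequence.
Byte 1: 0xCA = 11001010, payload 01010 (5 bits).
Byte 2: 0x9A = 10011010 (10xxxxxx ✓), payload 011010.
Concatenate: 01010011010 = 0x29A (11 bits → U+029A).

U+029A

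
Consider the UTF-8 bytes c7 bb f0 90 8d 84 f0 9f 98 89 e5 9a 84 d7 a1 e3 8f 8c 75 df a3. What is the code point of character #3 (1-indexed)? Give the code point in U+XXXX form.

U+1F609

Offset 0: leading byte 0xC7 = 11000111 → 2-byte char #1 = C7 BB.
Offset 2: leading byte 0xF0 = 11110000 → 4-byte char #2 = F0 90 8D 84.
Offset 6: leading byte 0xF0 = 11110000 → 4-byte char #3 = F0 9F 98 89.
Leading byte 0xF0 = 11110000 matches 11110xxx → 4-byte sequence.
Byte 1: 0xF0 = 11110000, payload 000 (3 bits).
Byte 2: 0x9F = 10011111 (10xxxxxx ✓), payload 011111.
Byte 3: 0x98 = 10011000 (10xxxxxx ✓), payload 011000.
Byte 4: 0x89 = 10001001 (10xxxxxx ✓), payload 001001.
Concatenate: 000011111011000001001 = 0x1F609 (21 bits → U+1F609).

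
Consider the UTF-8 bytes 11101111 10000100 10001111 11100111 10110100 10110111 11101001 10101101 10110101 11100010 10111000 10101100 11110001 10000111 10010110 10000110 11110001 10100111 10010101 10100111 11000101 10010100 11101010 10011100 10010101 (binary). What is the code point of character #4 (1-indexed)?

Offset 0: leading byte 0xEF = 11101111 → 3-byte char #1 = EF 84 8F.
Offset 3: leading byte 0xE7 = 11100111 → 3-byte char #2 = E7 B4 B7.
Offset 6: leading byte 0xE9 = 11101001 → 3-byte char #3 = E9 AD B5.
Offset 9: leading byte 0xE2 = 11100010 → 3-byte char #4 = E2 B8 AC.
Leading byte 0xE2 = 11100010 matches 1110xxxx → 3-byte sequence.
Byte 1: 0xE2 = 11100010, payload 0010 (4 bits).
Byte 2: 0xB8 = 10111000 (10xxxxxx ✓), payload 111000.
Byte 3: 0xAC = 10101100 (10xxxxxx ✓), payload 101100.
Concatenate: 0010111000101100 = 0x2E2C (16 bits → U+2E2C).

U+2E2C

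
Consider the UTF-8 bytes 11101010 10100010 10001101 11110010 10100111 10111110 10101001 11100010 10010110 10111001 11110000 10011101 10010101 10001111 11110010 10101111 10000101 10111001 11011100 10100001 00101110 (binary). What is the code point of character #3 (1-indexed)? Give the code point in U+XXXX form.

Offset 0: leading byte 0xEA = 11101010 → 3-byte char #1 = EA A2 8D.
Offset 3: leading byte 0xF2 = 11110010 → 4-byte char #2 = F2 A7 BE A9.
Offset 7: leading byte 0xE2 = 11100010 → 3-byte char #3 = E2 96 B9.
Leading byte 0xE2 = 11100010 matches 1110xxxx → 3-byte sequence.
Byte 1: 0xE2 = 11100010, payload 0010 (4 bits).
Byte 2: 0x96 = 10010110 (10xxxxxx ✓), payload 010110.
Byte 3: 0xB9 = 10111001 (10xxxxxx ✓), payload 111001.
Concatenate: 0010010110111001 = 0x25B9 (16 bits → U+25B9).

U+25B9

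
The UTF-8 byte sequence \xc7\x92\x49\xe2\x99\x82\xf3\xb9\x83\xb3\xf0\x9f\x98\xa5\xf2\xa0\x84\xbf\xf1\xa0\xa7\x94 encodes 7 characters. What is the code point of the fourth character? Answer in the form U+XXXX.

Offset 0: leading byte 0xC7 = 11000111 → 2-byte char #1 = C7 92.
Offset 2: leading byte 0x49 = 01001001 → 1-byte char #2 = 49.
Offset 3: leading byte 0xE2 = 11100010 → 3-byte char #3 = E2 99 82.
Offset 6: leading byte 0xF3 = 11110011 → 4-byte char #4 = F3 B9 83 B3.
Leading byte 0xF3 = 11110011 matches 11110xxx → 4-byte sequence.
Byte 1: 0xF3 = 11110011, payload 011 (3 bits).
Byte 2: 0xB9 = 10111001 (10xxxxxx ✓), payload 111001.
Byte 3: 0x83 = 10000011 (10xxxxxx ✓), payload 000011.
Byte 4: 0xB3 = 10110011 (10xxxxxx ✓), payload 110011.
Concatenate: 011111001000011110011 = 0xF90F3 (21 bits → U+F90F3).

U+F90F3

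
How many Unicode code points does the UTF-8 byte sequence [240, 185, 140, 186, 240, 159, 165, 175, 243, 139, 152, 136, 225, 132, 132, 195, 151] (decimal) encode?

5

Byte at offset 0: 0xF0 = 11110000 → 4-byte char (#1). Advance 4.
Byte at offset 4: 0xF0 = 11110000 → 4-byte char (#2). Advance 4.
Byte at offset 8: 0xF3 = 11110011 → 4-byte char (#3). Advance 4.
Byte at offset 12: 0xE1 = 11100001 → 3-byte char (#4). Advance 3.
Byte at offset 15: 0xC3 = 11000011 → 2-byte char (#5). Advance 2.
Reached end at offset 17 after 5 code points.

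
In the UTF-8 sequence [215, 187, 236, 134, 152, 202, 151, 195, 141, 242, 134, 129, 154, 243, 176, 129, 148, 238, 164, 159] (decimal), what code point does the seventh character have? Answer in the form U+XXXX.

Offset 0: leading byte 0xD7 = 11010111 → 2-byte char #1 = D7 BB.
Offset 2: leading byte 0xEC = 11101100 → 3-byte char #2 = EC 86 98.
Offset 5: leading byte 0xCA = 11001010 → 2-byte char #3 = CA 97.
Offset 7: leading byte 0xC3 = 11000011 → 2-byte char #4 = C3 8D.
Offset 9: leading byte 0xF2 = 11110010 → 4-byte char #5 = F2 86 81 9A.
Offset 13: leading byte 0xF3 = 11110011 → 4-byte char #6 = F3 B0 81 94.
Offset 17: leading byte 0xEE = 11101110 → 3-byte char #7 = EE A4 9F.
Leading byte 0xEE = 11101110 matches 1110xxxx → 3-byte sequence.
Byte 1: 0xEE = 11101110, payload 1110 (4 bits).
Byte 2: 0xA4 = 10100100 (10xxxxxx ✓), payload 100100.
Byte 3: 0x9F = 10011111 (10xxxxxx ✓), payload 011111.
Concatenate: 1110100100011111 = 0xE91F (16 bits → U+E91F).

U+E91F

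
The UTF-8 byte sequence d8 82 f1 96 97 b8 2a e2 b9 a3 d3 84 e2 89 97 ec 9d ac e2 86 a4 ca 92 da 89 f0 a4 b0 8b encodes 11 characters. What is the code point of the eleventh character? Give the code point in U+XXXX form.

U+24C0B

Offset 0: leading byte 0xD8 = 11011000 → 2-byte char #1 = D8 82.
Offset 2: leading byte 0xF1 = 11110001 → 4-byte char #2 = F1 96 97 B8.
Offset 6: leading byte 0x2A = 00101010 → 1-byte char #3 = 2A.
Offset 7: leading byte 0xE2 = 11100010 → 3-byte char #4 = E2 B9 A3.
Offset 10: leading byte 0xD3 = 11010011 → 2-byte char #5 = D3 84.
Offset 12: leading byte 0xE2 = 11100010 → 3-byte char #6 = E2 89 97.
Offset 15: leading byte 0xEC = 11101100 → 3-byte char #7 = EC 9D AC.
Offset 18: leading byte 0xE2 = 11100010 → 3-byte char #8 = E2 86 A4.
Offset 21: leading byte 0xCA = 11001010 → 2-byte char #9 = CA 92.
Offset 23: leading byte 0xDA = 11011010 → 2-byte char #10 = DA 89.
Offset 25: leading byte 0xF0 = 11110000 → 4-byte char #11 = F0 A4 B0 8B.
Leading byte 0xF0 = 11110000 matches 11110xxx → 4-byte sequence.
Byte 1: 0xF0 = 11110000, payload 000 (3 bits).
Byte 2: 0xA4 = 10100100 (10xxxxxx ✓), payload 100100.
Byte 3: 0xB0 = 10110000 (10xxxxxx ✓), payload 110000.
Byte 4: 0x8B = 10001011 (10xxxxxx ✓), payload 001011.
Concatenate: 000100100110000001011 = 0x24C0B (21 bits → U+24C0B).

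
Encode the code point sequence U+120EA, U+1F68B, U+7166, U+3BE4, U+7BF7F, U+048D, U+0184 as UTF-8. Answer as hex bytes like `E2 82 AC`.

U+120EA: 4-byte form → F0 92 83 AA.
U+1F68B: 4-byte form → F0 9F 9A 8B.
U+7166: 3-byte form → E7 85 A6.
U+3BE4: 3-byte form → E3 AF A4.
U+7BF7F: 4-byte form → F1 BB BD BF.
U+048D: 2-byte form → D2 8D.
U+0184: 2-byte form → C6 84.
Concatenated (22 bytes): F0 92 83 AA F0 9F 9A 8B E7 85 A6 E3 AF A4 F1 BB BD BF D2 8D C6 84.

F0 92 83 AA F0 9F 9A 8B E7 85 A6 E3 AF A4 F1 BB BD BF D2 8D C6 84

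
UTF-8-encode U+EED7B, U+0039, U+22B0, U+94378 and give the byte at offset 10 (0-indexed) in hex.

U+EED7B → 4-byte form F3 AE B5 BB at offsets 0–3.
U+0039 → 1-byte form 39 at offsets 4–4.
U+22B0 → 3-byte form E2 8A B0 at offsets 5–7.
U+94378 → 4-byte form F2 94 8D B8 at offsets 8–11.
Offset 10 falls in char 4's range; it's byte 3 of F2 94 8D B8 = 0x8D.

0x8D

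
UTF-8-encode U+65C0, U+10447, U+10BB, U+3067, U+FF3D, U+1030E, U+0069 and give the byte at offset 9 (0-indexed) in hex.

U+65C0 → 3-byte form E6 97 80 at offsets 0–2.
U+10447 → 4-byte form F0 90 91 87 at offsets 3–6.
U+10BB → 3-byte form E1 82 BB at offsets 7–9.
Offset 9 falls in char 3's range; it's byte 3 of E1 82 BB = 0xBB.

0xBB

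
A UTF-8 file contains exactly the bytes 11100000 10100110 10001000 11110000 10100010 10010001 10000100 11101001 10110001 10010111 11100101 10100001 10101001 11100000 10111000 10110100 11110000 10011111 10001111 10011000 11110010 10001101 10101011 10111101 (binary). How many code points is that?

Byte at offset 0: 0xE0 = 11100000 → 3-byte char (#1). Advance 3.
Byte at offset 3: 0xF0 = 11110000 → 4-byte char (#2). Advance 4.
Byte at offset 7: 0xE9 = 11101001 → 3-byte char (#3). Advance 3.
Byte at offset 10: 0xE5 = 11100101 → 3-byte char (#4). Advance 3.
Byte at offset 13: 0xE0 = 11100000 → 3-byte char (#5). Advance 3.
Byte at offset 16: 0xF0 = 11110000 → 4-byte char (#6). Advance 4.
Byte at offset 20: 0xF2 = 11110010 → 4-byte char (#7). Advance 4.
Reached end at offset 24 after 7 code points.

7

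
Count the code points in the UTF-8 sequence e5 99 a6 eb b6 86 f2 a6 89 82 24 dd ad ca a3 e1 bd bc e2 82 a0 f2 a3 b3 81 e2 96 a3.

10

Byte at offset 0: 0xE5 = 11100101 → 3-byte char (#1). Advance 3.
Byte at offset 3: 0xEB = 11101011 → 3-byte char (#2). Advance 3.
Byte at offset 6: 0xF2 = 11110010 → 4-byte char (#3). Advance 4.
Byte at offset 10: 0x24 = 00100100 → 1-byte char (#4). Advance 1.
Byte at offset 11: 0xDD = 11011101 → 2-byte char (#5). Advance 2.
Byte at offset 13: 0xCA = 11001010 → 2-byte char (#6). Advance 2.
Byte at offset 15: 0xE1 = 11100001 → 3-byte char (#7). Advance 3.
Byte at offset 18: 0xE2 = 11100010 → 3-byte char (#8). Advance 3.
Byte at offset 21: 0xF2 = 11110010 → 4-byte char (#9). Advance 4.
Byte at offset 25: 0xE2 = 11100010 → 3-byte char (#10). Advance 3.
Reached end at offset 28 after 10 code points.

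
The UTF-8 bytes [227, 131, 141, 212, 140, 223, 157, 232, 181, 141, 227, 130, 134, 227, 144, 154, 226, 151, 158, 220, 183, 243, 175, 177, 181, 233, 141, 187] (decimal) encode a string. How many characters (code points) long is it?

10

Byte at offset 0: 0xE3 = 11100011 → 3-byte char (#1). Advance 3.
Byte at offset 3: 0xD4 = 11010100 → 2-byte char (#2). Advance 2.
Byte at offset 5: 0xDF = 11011111 → 2-byte char (#3). Advance 2.
Byte at offset 7: 0xE8 = 11101000 → 3-byte char (#4). Advance 3.
Byte at offset 10: 0xE3 = 11100011 → 3-byte char (#5). Advance 3.
Byte at offset 13: 0xE3 = 11100011 → 3-byte char (#6). Advance 3.
Byte at offset 16: 0xE2 = 11100010 → 3-byte char (#7). Advance 3.
Byte at offset 19: 0xDC = 11011100 → 2-byte char (#8). Advance 2.
Byte at offset 21: 0xF3 = 11110011 → 4-byte char (#9). Advance 4.
Byte at offset 25: 0xE9 = 11101001 → 3-byte char (#10). Advance 3.
Reached end at offset 28 after 10 code points.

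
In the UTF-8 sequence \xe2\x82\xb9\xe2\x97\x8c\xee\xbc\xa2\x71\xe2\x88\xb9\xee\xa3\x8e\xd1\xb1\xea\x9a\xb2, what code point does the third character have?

U+EF22

Offset 0: leading byte 0xE2 = 11100010 → 3-byte char #1 = E2 82 B9.
Offset 3: leading byte 0xE2 = 11100010 → 3-byte char #2 = E2 97 8C.
Offset 6: leading byte 0xEE = 11101110 → 3-byte char #3 = EE BC A2.
Leading byte 0xEE = 11101110 matches 1110xxxx → 3-byte sequence.
Byte 1: 0xEE = 11101110, payload 1110 (4 bits).
Byte 2: 0xBC = 10111100 (10xxxxxx ✓), payload 111100.
Byte 3: 0xA2 = 10100010 (10xxxxxx ✓), payload 100010.
Concatenate: 1110111100100010 = 0xEF22 (16 bits → U+EF22).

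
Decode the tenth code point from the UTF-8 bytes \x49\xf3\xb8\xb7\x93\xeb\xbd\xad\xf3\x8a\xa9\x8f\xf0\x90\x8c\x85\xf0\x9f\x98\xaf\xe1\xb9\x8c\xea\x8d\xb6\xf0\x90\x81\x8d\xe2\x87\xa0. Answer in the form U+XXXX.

U+21E0

Offset 0: leading byte 0x49 = 01001001 → 1-byte char #1 = 49.
Offset 1: leading byte 0xF3 = 11110011 → 4-byte char #2 = F3 B8 B7 93.
Offset 5: leading byte 0xEB = 11101011 → 3-byte char #3 = EB BD AD.
Offset 8: leading byte 0xF3 = 11110011 → 4-byte char #4 = F3 8A A9 8F.
Offset 12: leading byte 0xF0 = 11110000 → 4-byte char #5 = F0 90 8C 85.
Offset 16: leading byte 0xF0 = 11110000 → 4-byte char #6 = F0 9F 98 AF.
Offset 20: leading byte 0xE1 = 11100001 → 3-byte char #7 = E1 B9 8C.
Offset 23: leading byte 0xEA = 11101010 → 3-byte char #8 = EA 8D B6.
Offset 26: leading byte 0xF0 = 11110000 → 4-byte char #9 = F0 90 81 8D.
Offset 30: leading byte 0xE2 = 11100010 → 3-byte char #10 = E2 87 A0.
Leading byte 0xE2 = 11100010 matches 1110xxxx → 3-byte sequence.
Byte 1: 0xE2 = 11100010, payload 0010 (4 bits).
Byte 2: 0x87 = 10000111 (10xxxxxx ✓), payload 000111.
Byte 3: 0xA0 = 10100000 (10xxxxxx ✓), payload 100000.
Concatenate: 0010000111100000 = 0x21E0 (16 bits → U+21E0).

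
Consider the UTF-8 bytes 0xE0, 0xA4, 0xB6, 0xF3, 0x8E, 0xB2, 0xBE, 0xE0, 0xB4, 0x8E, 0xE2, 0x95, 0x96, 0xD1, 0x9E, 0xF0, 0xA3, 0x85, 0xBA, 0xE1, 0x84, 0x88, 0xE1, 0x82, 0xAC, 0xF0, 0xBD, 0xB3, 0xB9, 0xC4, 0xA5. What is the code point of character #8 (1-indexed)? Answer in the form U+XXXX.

U+10AC

Offset 0: leading byte 0xE0 = 11100000 → 3-byte char #1 = E0 A4 B6.
Offset 3: leading byte 0xF3 = 11110011 → 4-byte char #2 = F3 8E B2 BE.
Offset 7: leading byte 0xE0 = 11100000 → 3-byte char #3 = E0 B4 8E.
Offset 10: leading byte 0xE2 = 11100010 → 3-byte char #4 = E2 95 96.
Offset 13: leading byte 0xD1 = 11010001 → 2-byte char #5 = D1 9E.
Offset 15: leading byte 0xF0 = 11110000 → 4-byte char #6 = F0 A3 85 BA.
Offset 19: leading byte 0xE1 = 11100001 → 3-byte char #7 = E1 84 88.
Offset 22: leading byte 0xE1 = 11100001 → 3-byte char #8 = E1 82 AC.
Leading byte 0xE1 = 11100001 matches 1110xxxx → 3-byte sequence.
Byte 1: 0xE1 = 11100001, payload 0001 (4 bits).
Byte 2: 0x82 = 10000010 (10xxxxxx ✓), payload 000010.
Byte 3: 0xAC = 10101100 (10xxxxxx ✓), payload 101100.
Concatenate: 0001000010101100 = 0x10AC (16 bits → U+10AC).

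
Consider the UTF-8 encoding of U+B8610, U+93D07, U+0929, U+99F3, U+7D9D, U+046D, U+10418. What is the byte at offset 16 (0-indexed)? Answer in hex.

0x9D

U+B8610 → 4-byte form F2 B8 98 90 at offsets 0–3.
U+93D07 → 4-byte form F2 93 B4 87 at offsets 4–7.
U+0929 → 3-byte form E0 A4 A9 at offsets 8–10.
U+99F3 → 3-byte form E9 A7 B3 at offsets 11–13.
U+7D9D → 3-byte form E7 B6 9D at offsets 14–16.
Offset 16 falls in char 5's range; it's byte 3 of E7 B6 9D = 0x9D.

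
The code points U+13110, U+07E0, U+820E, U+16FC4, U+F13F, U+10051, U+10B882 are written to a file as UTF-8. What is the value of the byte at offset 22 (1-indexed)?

0x8B

1-indexed offset 22 is 0-indexed offset 21.
U+13110 → 4-byte form F0 93 84 90 at offsets 0–3.
U+07E0 → 2-byte form DF A0 at offsets 4–5.
U+820E → 3-byte form E8 88 8E at offsets 6–8.
U+16FC4 → 4-byte form F0 96 BF 84 at offsets 9–12.
U+F13F → 3-byte form EF 84 BF at offsets 13–15.
U+10051 → 4-byte form F0 90 81 91 at offsets 16–19.
U+10B882 → 4-byte form F4 8B A2 82 at offsets 20–23.
Offset 21 falls in char 7's range; it's byte 2 of F4 8B A2 82 = 0x8B.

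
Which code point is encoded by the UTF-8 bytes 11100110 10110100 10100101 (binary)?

U+6D25

Leading byte 0xE6 = 11100110 matches 1110xxxx → 3-byte sequence.
Byte 1: 0xE6 = 11100110, payload 0110 (4 bits).
Byte 2: 0xB4 = 10110100 (10xxxxxx ✓), payload 110100.
Byte 3: 0xA5 = 10100101 (10xxxxxx ✓), payload 100101.
Concatenate: 0110110100100101 = 0x6D25 (16 bits → U+6D25).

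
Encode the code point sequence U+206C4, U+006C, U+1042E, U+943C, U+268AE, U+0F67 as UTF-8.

F0 A0 9B 84 6C F0 90 90 AE E9 90 BC F0 A6 A2 AE E0 BD A7

U+206C4: 4-byte form → F0 A0 9B 84.
U+006C: 1-byte form → 6C.
U+1042E: 4-byte form → F0 90 90 AE.
U+943C: 3-byte form → E9 90 BC.
U+268AE: 4-byte form → F0 A6 A2 AE.
U+0F67: 3-byte form → E0 BD A7.
Concatenated (19 bytes): F0 A0 9B 84 6C F0 90 90 AE E9 90 BC F0 A6 A2 AE E0 BD A7.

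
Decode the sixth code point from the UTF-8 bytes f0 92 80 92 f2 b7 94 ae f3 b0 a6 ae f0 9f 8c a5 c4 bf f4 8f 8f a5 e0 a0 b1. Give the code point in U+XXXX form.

U+10F3E5

Offset 0: leading byte 0xF0 = 11110000 → 4-byte char #1 = F0 92 80 92.
Offset 4: leading byte 0xF2 = 11110010 → 4-byte char #2 = F2 B7 94 AE.
Offset 8: leading byte 0xF3 = 11110011 → 4-byte char #3 = F3 B0 A6 AE.
Offset 12: leading byte 0xF0 = 11110000 → 4-byte char #4 = F0 9F 8C A5.
Offset 16: leading byte 0xC4 = 11000100 → 2-byte char #5 = C4 BF.
Offset 18: leading byte 0xF4 = 11110100 → 4-byte char #6 = F4 8F 8F A5.
Leading byte 0xF4 = 11110100 matches 11110xxx → 4-byte sequence.
Byte 1: 0xF4 = 11110100, payload 100 (3 bits).
Byte 2: 0x8F = 10001111 (10xxxxxx ✓), payload 001111.
Byte 3: 0x8F = 10001111 (10xxxxxx ✓), payload 001111.
Byte 4: 0xA5 = 10100101 (10xxxxxx ✓), payload 100101.
Concatenate: 100001111001111100101 = 0x10F3E5 (21 bits → U+10F3E5).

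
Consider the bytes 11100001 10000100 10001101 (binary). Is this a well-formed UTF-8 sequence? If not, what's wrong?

Leading byte 0xE1 = 11100001 → 3-byte form.
Continuation bytes 0x84=10000100, 0x8D=10001101 all match 10xxxxxx.
Decoded value 0x110D is ≥ 0x800 (shortest form) and not a surrogate.

valid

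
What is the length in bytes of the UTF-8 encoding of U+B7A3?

3

U+B7A3 = 0xB7A3. UTF-8 uses 1 byte below 0x80, 2 below 0x800, 3 below 0x10000, 4 up to 0x10FFFF. 0xB7A3 is in U+0800–U+FFFF → 3 bytes.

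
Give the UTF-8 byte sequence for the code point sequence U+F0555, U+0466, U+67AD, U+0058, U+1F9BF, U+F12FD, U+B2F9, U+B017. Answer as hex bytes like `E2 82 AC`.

F3 B0 95 95 D1 A6 E6 9E AD 58 F0 9F A6 BF F3 B1 8B BD EB 8B B9 EB 80 97

U+F0555: 4-byte form → F3 B0 95 95.
U+0466: 2-byte form → D1 A6.
U+67AD: 3-byte form → E6 9E AD.
U+0058: 1-byte form → 58.
U+1F9BF: 4-byte form → F0 9F A6 BF.
U+F12FD: 4-byte form → F3 B1 8B BD.
U+B2F9: 3-byte form → EB 8B B9.
U+B017: 3-byte form → EB 80 97.
Concatenated (24 bytes): F3 B0 95 95 D1 A6 E6 9E AD 58 F0 9F A6 BF F3 B1 8B BD EB 8B B9 EB 80 97.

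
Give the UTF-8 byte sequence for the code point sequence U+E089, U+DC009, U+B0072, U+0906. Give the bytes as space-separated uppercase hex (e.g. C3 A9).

U+E089: 3-byte form → EE 82 89.
U+DC009: 4-byte form → F3 9C 80 89.
U+B0072: 4-byte form → F2 B0 81 B2.
U+0906: 3-byte form → E0 A4 86.
Concatenated (14 bytes): EE 82 89 F3 9C 80 89 F2 B0 81 B2 E0 A4 86.

EE 82 89 F3 9C 80 89 F2 B0 81 B2 E0 A4 86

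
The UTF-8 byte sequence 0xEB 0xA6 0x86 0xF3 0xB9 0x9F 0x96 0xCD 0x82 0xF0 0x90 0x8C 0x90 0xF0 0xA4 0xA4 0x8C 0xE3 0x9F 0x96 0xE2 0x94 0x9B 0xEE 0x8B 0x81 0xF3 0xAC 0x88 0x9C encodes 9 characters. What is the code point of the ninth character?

U+EC21C

Offset 0: leading byte 0xEB = 11101011 → 3-byte char #1 = EB A6 86.
Offset 3: leading byte 0xF3 = 11110011 → 4-byte char #2 = F3 B9 9F 96.
Offset 7: leading byte 0xCD = 11001101 → 2-byte char #3 = CD 82.
Offset 9: leading byte 0xF0 = 11110000 → 4-byte char #4 = F0 90 8C 90.
Offset 13: leading byte 0xF0 = 11110000 → 4-byte char #5 = F0 A4 A4 8C.
Offset 17: leading byte 0xE3 = 11100011 → 3-byte char #6 = E3 9F 96.
Offset 20: leading byte 0xE2 = 11100010 → 3-byte char #7 = E2 94 9B.
Offset 23: leading byte 0xEE = 11101110 → 3-byte char #8 = EE 8B 81.
Offset 26: leading byte 0xF3 = 11110011 → 4-byte char #9 = F3 AC 88 9C.
Leading byte 0xF3 = 11110011 matches 11110xxx → 4-byte sequence.
Byte 1: 0xF3 = 11110011, payload 011 (3 bits).
Byte 2: 0xAC = 10101100 (10xxxxxx ✓), payload 101100.
Byte 3: 0x88 = 10001000 (10xxxxxx ✓), payload 001000.
Byte 4: 0x9C = 10011100 (10xxxxxx ✓), payload 011100.
Concatenate: 011101100001000011100 = 0xEC21C (21 bits → U+EC21C).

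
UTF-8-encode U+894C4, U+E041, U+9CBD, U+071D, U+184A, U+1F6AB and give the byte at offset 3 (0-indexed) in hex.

0x84

U+894C4 → 4-byte form F2 89 93 84 at offsets 0–3.
Offset 3 falls in char 1's range; it's byte 4 of F2 89 93 84 = 0x84.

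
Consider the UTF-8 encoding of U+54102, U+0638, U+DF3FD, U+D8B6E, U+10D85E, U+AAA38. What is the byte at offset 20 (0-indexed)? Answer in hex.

0xA8

U+54102 → 4-byte form F1 94 84 82 at offsets 0–3.
U+0638 → 2-byte form D8 B8 at offsets 4–5.
U+DF3FD → 4-byte form F3 9F 8F BD at offsets 6–9.
U+D8B6E → 4-byte form F3 98 AD AE at offsets 10–13.
U+10D85E → 4-byte form F4 8D A1 9E at offsets 14–17.
U+AAA38 → 4-byte form F2 AA A8 B8 at offsets 18–21.
Offset 20 falls in char 6's range; it's byte 3 of F2 AA A8 B8 = 0xA8.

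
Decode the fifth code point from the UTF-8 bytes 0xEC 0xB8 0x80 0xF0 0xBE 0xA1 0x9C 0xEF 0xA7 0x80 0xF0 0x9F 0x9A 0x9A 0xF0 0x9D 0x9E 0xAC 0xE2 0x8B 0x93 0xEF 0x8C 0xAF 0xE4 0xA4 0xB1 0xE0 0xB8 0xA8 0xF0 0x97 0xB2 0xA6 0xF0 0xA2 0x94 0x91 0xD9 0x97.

U+1D7AC

Offset 0: leading byte 0xEC = 11101100 → 3-byte char #1 = EC B8 80.
Offset 3: leading byte 0xF0 = 11110000 → 4-byte char #2 = F0 BE A1 9C.
Offset 7: leading byte 0xEF = 11101111 → 3-byte char #3 = EF A7 80.
Offset 10: leading byte 0xF0 = 11110000 → 4-byte char #4 = F0 9F 9A 9A.
Offset 14: leading byte 0xF0 = 11110000 → 4-byte char #5 = F0 9D 9E AC.
Leading byte 0xF0 = 11110000 matches 11110xxx → 4-byte sequence.
Byte 1: 0xF0 = 11110000, payload 000 (3 bits).
Byte 2: 0x9D = 10011101 (10xxxxxx ✓), payload 011101.
Byte 3: 0x9E = 10011110 (10xxxxxx ✓), payload 011110.
Byte 4: 0xAC = 10101100 (10xxxxxx ✓), payload 101100.
Concatenate: 000011101011110101100 = 0x1D7AC (21 bits → U+1D7AC).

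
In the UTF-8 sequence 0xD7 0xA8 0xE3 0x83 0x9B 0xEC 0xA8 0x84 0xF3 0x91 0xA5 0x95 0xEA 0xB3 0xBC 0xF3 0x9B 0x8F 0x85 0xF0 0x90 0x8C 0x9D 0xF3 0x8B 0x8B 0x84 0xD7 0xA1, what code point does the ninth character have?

Offset 0: leading byte 0xD7 = 11010111 → 2-byte char #1 = D7 A8.
Offset 2: leading byte 0xE3 = 11100011 → 3-byte char #2 = E3 83 9B.
Offset 5: leading byte 0xEC = 11101100 → 3-byte char #3 = EC A8 84.
Offset 8: leading byte 0xF3 = 11110011 → 4-byte char #4 = F3 91 A5 95.
Offset 12: leading byte 0xEA = 11101010 → 3-byte char #5 = EA B3 BC.
Offset 15: leading byte 0xF3 = 11110011 → 4-byte char #6 = F3 9B 8F 85.
Offset 19: leading byte 0xF0 = 11110000 → 4-byte char #7 = F0 90 8C 9D.
Offset 23: leading byte 0xF3 = 11110011 → 4-byte char #8 = F3 8B 8B 84.
Offset 27: leading byte 0xD7 = 11010111 → 2-byte char #9 = D7 A1.
Leading byte 0xD7 = 11010111 matches 110xxxxx → 2-byte sequence.
Byte 1: 0xD7 = 11010111, payload 10111 (5 bits).
Byte 2: 0xA1 = 10100001 (10xxxxxx ✓), payload 100001.
Concatenate: 10111100001 = 0x5E1 (11 bits → U+05E1).

U+05E1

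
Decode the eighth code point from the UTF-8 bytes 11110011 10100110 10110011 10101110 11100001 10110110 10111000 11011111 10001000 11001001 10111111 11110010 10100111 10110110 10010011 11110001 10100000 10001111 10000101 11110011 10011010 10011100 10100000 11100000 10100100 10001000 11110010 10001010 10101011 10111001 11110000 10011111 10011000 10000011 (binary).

Offset 0: leading byte 0xF3 = 11110011 → 4-byte char #1 = F3 A6 B3 AE.
Offset 4: leading byte 0xE1 = 11100001 → 3-byte char #2 = E1 B6 B8.
Offset 7: leading byte 0xDF = 11011111 → 2-byte char #3 = DF 88.
Offset 9: leading byte 0xC9 = 11001001 → 2-byte char #4 = C9 BF.
Offset 11: leading byte 0xF2 = 11110010 → 4-byte char #5 = F2 A7 B6 93.
Offset 15: leading byte 0xF1 = 11110001 → 4-byte char #6 = F1 A0 8F 85.
Offset 19: leading byte 0xF3 = 11110011 → 4-byte char #7 = F3 9A 9C A0.
Offset 23: leading byte 0xE0 = 11100000 → 3-byte char #8 = E0 A4 88.
Leading byte 0xE0 = 11100000 matches 1110xxxx → 3-byte sequence.
Byte 1: 0xE0 = 11100000, payload 0000 (4 bits).
Byte 2: 0xA4 = 10100100 (10xxxxxx ✓), payload 100100.
Byte 3: 0x88 = 10001000 (10xxxxxx ✓), payload 001000.
Concatenate: 0000100100001000 = 0x908 (16 bits → U+0908).

U+0908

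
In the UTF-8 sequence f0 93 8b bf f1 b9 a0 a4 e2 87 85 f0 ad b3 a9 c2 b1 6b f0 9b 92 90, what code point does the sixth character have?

U+006B

Offset 0: leading byte 0xF0 = 11110000 → 4-byte char #1 = F0 93 8B BF.
Offset 4: leading byte 0xF1 = 11110001 → 4-byte char #2 = F1 B9 A0 A4.
Offset 8: leading byte 0xE2 = 11100010 → 3-byte char #3 = E2 87 85.
Offset 11: leading byte 0xF0 = 11110000 → 4-byte char #4 = F0 AD B3 A9.
Offset 15: leading byte 0xC2 = 11000010 → 2-byte char #5 = C2 B1.
Offset 17: leading byte 0x6B = 01101011 → 1-byte char #6 = 6B.
Leading byte 0x6B = 01101011 matches 0xxxxxxx → 1-byte sequence.
Byte 1: 0x6B = 01101011, payload 1101011 (7 bits).
Concatenate: 1101011 = 0x6B (7 bits → U+006B).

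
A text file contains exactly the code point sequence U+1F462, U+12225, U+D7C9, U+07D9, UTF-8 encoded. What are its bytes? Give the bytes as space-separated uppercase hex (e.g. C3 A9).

F0 9F 91 A2 F0 92 88 A5 ED 9F 89 DF 99

U+1F462: 4-byte form → F0 9F 91 A2.
U+12225: 4-byte form → F0 92 88 A5.
U+D7C9: 3-byte form → ED 9F 89.
U+07D9: 2-byte form → DF 99.
Concatenated (13 bytes): F0 9F 91 A2 F0 92 88 A5 ED 9F 89 DF 99.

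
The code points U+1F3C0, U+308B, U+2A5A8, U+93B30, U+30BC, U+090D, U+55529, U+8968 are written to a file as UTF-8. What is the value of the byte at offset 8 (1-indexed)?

1-indexed offset 8 is 0-indexed offset 7.
U+1F3C0 → 4-byte form F0 9F 8F 80 at offsets 0–3.
U+308B → 3-byte form E3 82 8B at offsets 4–6.
U+2A5A8 → 4-byte form F0 AA 96 A8 at offsets 7–10.
Offset 7 falls in char 3's range; it's byte 1 of F0 AA 96 A8 = 0xF0.

0xF0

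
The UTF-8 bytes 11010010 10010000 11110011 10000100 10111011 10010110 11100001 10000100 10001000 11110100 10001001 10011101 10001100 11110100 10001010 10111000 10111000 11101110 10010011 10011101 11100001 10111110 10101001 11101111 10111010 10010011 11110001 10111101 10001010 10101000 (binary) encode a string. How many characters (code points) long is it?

Byte at offset 0: 0xD2 = 11010010 → 2-byte char (#1). Advance 2.
Byte at offset 2: 0xF3 = 11110011 → 4-byte char (#2). Advance 4.
Byte at offset 6: 0xE1 = 11100001 → 3-byte char (#3). Advance 3.
Byte at offset 9: 0xF4 = 11110100 → 4-byte char (#4). Advance 4.
Byte at offset 13: 0xF4 = 11110100 → 4-byte char (#5). Advance 4.
Byte at offset 17: 0xEE = 11101110 → 3-byte char (#6). Advance 3.
Byte at offset 20: 0xE1 = 11100001 → 3-byte char (#7). Advance 3.
Byte at offset 23: 0xEF = 11101111 → 3-byte char (#8). Advance 3.
Byte at offset 26: 0xF1 = 11110001 → 4-byte char (#9). Advance 4.
Reached end at offset 30 after 9 code points.

9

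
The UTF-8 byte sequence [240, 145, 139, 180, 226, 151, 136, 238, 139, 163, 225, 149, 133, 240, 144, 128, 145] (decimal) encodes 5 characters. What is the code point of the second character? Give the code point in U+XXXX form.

Offset 0: leading byte 0xF0 = 11110000 → 4-byte char #1 = F0 91 8B B4.
Offset 4: leading byte 0xE2 = 11100010 → 3-byte char #2 = E2 97 88.
Leading byte 0xE2 = 11100010 matches 1110xxxx → 3-byte sequence.
Byte 1: 0xE2 = 11100010, payload 0010 (4 bits).
Byte 2: 0x97 = 10010111 (10xxxxxx ✓), payload 010111.
Byte 3: 0x88 = 10001000 (10xxxxxx ✓), payload 001000.
Concatenate: 0010010111001000 = 0x25C8 (16 bits → U+25C8).

U+25C8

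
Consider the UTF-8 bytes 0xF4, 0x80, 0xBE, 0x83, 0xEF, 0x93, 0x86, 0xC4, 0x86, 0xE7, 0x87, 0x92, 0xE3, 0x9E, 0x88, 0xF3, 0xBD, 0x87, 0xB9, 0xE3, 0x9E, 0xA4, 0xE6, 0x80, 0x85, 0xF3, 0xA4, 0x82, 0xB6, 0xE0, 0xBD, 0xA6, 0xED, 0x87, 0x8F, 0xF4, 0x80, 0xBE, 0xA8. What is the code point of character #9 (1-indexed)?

Offset 0: leading byte 0xF4 = 11110100 → 4-byte char #1 = F4 80 BE 83.
Offset 4: leading byte 0xEF = 11101111 → 3-byte char #2 = EF 93 86.
Offset 7: leading byte 0xC4 = 11000100 → 2-byte char #3 = C4 86.
Offset 9: leading byte 0xE7 = 11100111 → 3-byte char #4 = E7 87 92.
Offset 12: leading byte 0xE3 = 11100011 → 3-byte char #5 = E3 9E 88.
Offset 15: leading byte 0xF3 = 11110011 → 4-byte char #6 = F3 BD 87 B9.
Offset 19: leading byte 0xE3 = 11100011 → 3-byte char #7 = E3 9E A4.
Offset 22: leading byte 0xE6 = 11100110 → 3-byte char #8 = E6 80 85.
Offset 25: leading byte 0xF3 = 11110011 → 4-byte char #9 = F3 A4 82 B6.
Leading byte 0xF3 = 11110011 matches 11110xxx → 4-byte sequence.
Byte 1: 0xF3 = 11110011, payload 011 (3 bits).
Byte 2: 0xA4 = 10100100 (10xxxxxx ✓), payload 100100.
Byte 3: 0x82 = 10000010 (10xxxxxx ✓), payload 000010.
Byte 4: 0xB6 = 10110110 (10xxxxxx ✓), payload 110110.
Concatenate: 011100100000010110110 = 0xE40B6 (21 bits → U+E40B6).

U+E40B6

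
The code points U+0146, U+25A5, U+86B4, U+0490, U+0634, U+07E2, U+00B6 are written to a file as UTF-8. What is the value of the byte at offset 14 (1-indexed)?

0xA2

1-indexed offset 14 is 0-indexed offset 13.
U+0146 → 2-byte form C5 86 at offsets 0–1.
U+25A5 → 3-byte form E2 96 A5 at offsets 2–4.
U+86B4 → 3-byte form E8 9A B4 at offsets 5–7.
U+0490 → 2-byte form D2 90 at offsets 8–9.
U+0634 → 2-byte form D8 B4 at offsets 10–11.
U+07E2 → 2-byte form DF A2 at offsets 12–13.
Offset 13 falls in char 6's range; it's byte 2 of DF A2 = 0xA2.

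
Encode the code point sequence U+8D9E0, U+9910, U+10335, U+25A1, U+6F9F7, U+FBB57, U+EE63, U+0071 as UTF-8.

U+8D9E0: 4-byte form → F2 8D A7 A0.
U+9910: 3-byte form → E9 A4 90.
U+10335: 4-byte form → F0 90 8C B5.
U+25A1: 3-byte form → E2 96 A1.
U+6F9F7: 4-byte form → F1 AF A7 B7.
U+FBB57: 4-byte form → F3 BB AD 97.
U+EE63: 3-byte form → EE B9 A3.
U+0071: 1-byte form → 71.
Concatenated (26 bytes): F2 8D A7 A0 E9 A4 90 F0 90 8C B5 E2 96 A1 F1 AF A7 B7 F3 BB AD 97 EE B9 A3 71.

F2 8D A7 A0 E9 A4 90 F0 90 8C B5 E2 96 A1 F1 AF A7 B7 F3 BB AD 97 EE B9 A3 71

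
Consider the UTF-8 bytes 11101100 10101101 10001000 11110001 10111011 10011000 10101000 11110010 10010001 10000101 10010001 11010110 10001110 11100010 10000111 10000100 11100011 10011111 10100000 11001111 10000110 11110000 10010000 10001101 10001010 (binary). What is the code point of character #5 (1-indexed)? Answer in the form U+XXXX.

U+21C4

Offset 0: leading byte 0xEC = 11101100 → 3-byte char #1 = EC AD 88.
Offset 3: leading byte 0xF1 = 11110001 → 4-byte char #2 = F1 BB 98 A8.
Offset 7: leading byte 0xF2 = 11110010 → 4-byte char #3 = F2 91 85 91.
Offset 11: leading byte 0xD6 = 11010110 → 2-byte char #4 = D6 8E.
Offset 13: leading byte 0xE2 = 11100010 → 3-byte char #5 = E2 87 84.
Leading byte 0xE2 = 11100010 matches 1110xxxx → 3-byte sequence.
Byte 1: 0xE2 = 11100010, payload 0010 (4 bits).
Byte 2: 0x87 = 10000111 (10xxxxxx ✓), payload 000111.
Byte 3: 0x84 = 10000100 (10xxxxxx ✓), payload 000100.
Concatenate: 0010000111000100 = 0x21C4 (16 bits → U+21C4).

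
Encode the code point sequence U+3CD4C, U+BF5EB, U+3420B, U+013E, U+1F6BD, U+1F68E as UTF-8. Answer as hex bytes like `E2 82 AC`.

F0 BC B5 8C F2 BF 97 AB F0 B4 88 8B C4 BE F0 9F 9A BD F0 9F 9A 8E

U+3CD4C: 4-byte form → F0 BC B5 8C.
U+BF5EB: 4-byte form → F2 BF 97 AB.
U+3420B: 4-byte form → F0 B4 88 8B.
U+013E: 2-byte form → C4 BE.
U+1F6BD: 4-byte form → F0 9F 9A BD.
U+1F68E: 4-byte form → F0 9F 9A 8E.
Concatenated (22 bytes): F0 BC B5 8C F2 BF 97 AB F0 B4 88 8B C4 BE F0 9F 9A BD F0 9F 9A 8E.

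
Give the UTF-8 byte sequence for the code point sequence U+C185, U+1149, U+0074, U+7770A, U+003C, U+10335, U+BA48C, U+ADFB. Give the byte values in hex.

EC 86 85 E1 85 89 74 F1 B7 9C 8A 3C F0 90 8C B5 F2 BA 92 8C EA B7 BB

U+C185: 3-byte form → EC 86 85.
U+1149: 3-byte form → E1 85 89.
U+0074: 1-byte form → 74.
U+7770A: 4-byte form → F1 B7 9C 8A.
U+003C: 1-byte form → 3C.
U+10335: 4-byte form → F0 90 8C B5.
U+BA48C: 4-byte form → F2 BA 92 8C.
U+ADFB: 3-byte form → EA B7 BB.
Concatenated (23 bytes): EC 86 85 E1 85 89 74 F1 B7 9C 8A 3C F0 90 8C B5 F2 BA 92 8C EA B7 BB.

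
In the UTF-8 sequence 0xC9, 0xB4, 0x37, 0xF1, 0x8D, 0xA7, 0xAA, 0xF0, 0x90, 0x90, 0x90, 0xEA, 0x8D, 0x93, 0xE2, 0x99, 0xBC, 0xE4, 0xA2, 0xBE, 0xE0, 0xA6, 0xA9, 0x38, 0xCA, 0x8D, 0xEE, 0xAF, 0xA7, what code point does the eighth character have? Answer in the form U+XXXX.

U+09A9

Offset 0: leading byte 0xC9 = 11001001 → 2-byte char #1 = C9 B4.
Offset 2: leading byte 0x37 = 00110111 → 1-byte char #2 = 37.
Offset 3: leading byte 0xF1 = 11110001 → 4-byte char #3 = F1 8D A7 AA.
Offset 7: leading byte 0xF0 = 11110000 → 4-byte char #4 = F0 90 90 90.
Offset 11: leading byte 0xEA = 11101010 → 3-byte char #5 = EA 8D 93.
Offset 14: leading byte 0xE2 = 11100010 → 3-byte char #6 = E2 99 BC.
Offset 17: leading byte 0xE4 = 11100100 → 3-byte char #7 = E4 A2 BE.
Offset 20: leading byte 0xE0 = 11100000 → 3-byte char #8 = E0 A6 A9.
Leading byte 0xE0 = 11100000 matches 1110xxxx → 3-byte sequence.
Byte 1: 0xE0 = 11100000, payload 0000 (4 bits).
Byte 2: 0xA6 = 10100110 (10xxxxxx ✓), payload 100110.
Byte 3: 0xA9 = 10101001 (10xxxxxx ✓), payload 101001.
Concatenate: 0000100110101001 = 0x9A9 (16 bits → U+09A9).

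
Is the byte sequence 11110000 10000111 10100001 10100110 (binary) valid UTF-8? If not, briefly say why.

invalid (overlong encoding)

Leading byte 0xF0 = 11110000 → 4-byte form.
Continuation bytes all match 10xxxxxx. Payload decodes to 0x7866.
But 0x7866 < 0x10000, the minimum for a 4-byte sequence — this is an overlong encoding.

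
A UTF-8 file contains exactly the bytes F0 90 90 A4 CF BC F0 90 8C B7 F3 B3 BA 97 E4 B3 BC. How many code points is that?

5

Byte at offset 0: 0xF0 = 11110000 → 4-byte char (#1). Advance 4.
Byte at offset 4: 0xCF = 11001111 → 2-byte char (#2). Advance 2.
Byte at offset 6: 0xF0 = 11110000 → 4-byte char (#3). Advance 4.
Byte at offset 10: 0xF3 = 11110011 → 4-byte char (#4). Advance 4.
Byte at offset 14: 0xE4 = 11100100 → 3-byte char (#5). Advance 3.
Reached end at offset 17 after 5 code points.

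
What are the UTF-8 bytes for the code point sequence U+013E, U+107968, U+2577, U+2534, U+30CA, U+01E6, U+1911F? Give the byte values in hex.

C4 BE F4 87 A5 A8 E2 95 B7 E2 94 B4 E3 83 8A C7 A6 F0 99 84 9F

U+013E: 2-byte form → C4 BE.
U+107968: 4-byte form → F4 87 A5 A8.
U+2577: 3-byte form → E2 95 B7.
U+2534: 3-byte form → E2 94 B4.
U+30CA: 3-byte form → E3 83 8A.
U+01E6: 2-byte form → C7 A6.
U+1911F: 4-byte form → F0 99 84 9F.
Concatenated (21 bytes): C4 BE F4 87 A5 A8 E2 95 B7 E2 94 B4 E3 83 8A C7 A6 F0 99 84 9F.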